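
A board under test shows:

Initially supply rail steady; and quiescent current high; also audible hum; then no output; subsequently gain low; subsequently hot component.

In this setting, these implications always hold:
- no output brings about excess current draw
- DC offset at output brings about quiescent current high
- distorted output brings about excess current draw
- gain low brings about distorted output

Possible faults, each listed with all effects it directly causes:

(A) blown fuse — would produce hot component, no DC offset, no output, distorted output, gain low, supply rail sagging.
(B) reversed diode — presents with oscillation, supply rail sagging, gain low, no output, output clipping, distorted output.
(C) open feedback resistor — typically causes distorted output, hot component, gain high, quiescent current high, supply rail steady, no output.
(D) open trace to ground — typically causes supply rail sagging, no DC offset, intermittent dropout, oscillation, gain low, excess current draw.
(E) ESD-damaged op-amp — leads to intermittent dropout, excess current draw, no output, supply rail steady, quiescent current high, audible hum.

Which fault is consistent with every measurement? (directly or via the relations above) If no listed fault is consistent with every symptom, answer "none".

Checking each candidate against the observations:
(A) blown fuse — fails on supply rail steady, quiescent current high, audible hum (predicts supply rail sagging, not supply rail steady)
(B) reversed diode — fails on supply rail steady, quiescent current high, audible hum, hot component (predicts supply rail sagging, not supply rail steady)
(C) open feedback resistor — fails on audible hum, gain low (predicts gain high, not gain low)
(D) open trace to ground — supply rail steady -; quiescent current high -; audible hum -; no output -; gain low +; hot component -
(E) ESD-damaged op-amp — supply rail steady +; quiescent current high +; audible hum +; no output +; gain low -; hot component -
None of the listed candidates fits everything.

none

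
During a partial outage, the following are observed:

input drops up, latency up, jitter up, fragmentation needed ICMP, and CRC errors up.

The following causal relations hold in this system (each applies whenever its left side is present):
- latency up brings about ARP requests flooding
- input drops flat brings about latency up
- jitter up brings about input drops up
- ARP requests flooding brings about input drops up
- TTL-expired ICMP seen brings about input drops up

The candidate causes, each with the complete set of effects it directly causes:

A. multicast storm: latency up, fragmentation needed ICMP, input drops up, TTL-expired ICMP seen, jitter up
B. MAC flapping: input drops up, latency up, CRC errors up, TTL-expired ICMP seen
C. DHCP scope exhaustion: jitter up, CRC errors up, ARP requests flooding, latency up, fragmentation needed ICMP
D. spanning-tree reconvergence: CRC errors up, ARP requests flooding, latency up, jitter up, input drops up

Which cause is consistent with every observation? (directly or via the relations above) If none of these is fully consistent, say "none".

C

For each candidate, compare predicted effects to what was observed:
(A) multicast storm — input drops up yes; latency up yes; jitter up yes; fragmentation needed ICMP yes; CRC errors up NO
(B) MAC flapping — does not account for jitter up, fragmentation needed ICMP
(C) DHCP scope exhaustion — accounts for every observation (input drops up by ARP requests flooding → input drops up)
(D) spanning-tree reconvergence — does not account for fragmentation needed ICMP
Only (C) is consistent with every observation.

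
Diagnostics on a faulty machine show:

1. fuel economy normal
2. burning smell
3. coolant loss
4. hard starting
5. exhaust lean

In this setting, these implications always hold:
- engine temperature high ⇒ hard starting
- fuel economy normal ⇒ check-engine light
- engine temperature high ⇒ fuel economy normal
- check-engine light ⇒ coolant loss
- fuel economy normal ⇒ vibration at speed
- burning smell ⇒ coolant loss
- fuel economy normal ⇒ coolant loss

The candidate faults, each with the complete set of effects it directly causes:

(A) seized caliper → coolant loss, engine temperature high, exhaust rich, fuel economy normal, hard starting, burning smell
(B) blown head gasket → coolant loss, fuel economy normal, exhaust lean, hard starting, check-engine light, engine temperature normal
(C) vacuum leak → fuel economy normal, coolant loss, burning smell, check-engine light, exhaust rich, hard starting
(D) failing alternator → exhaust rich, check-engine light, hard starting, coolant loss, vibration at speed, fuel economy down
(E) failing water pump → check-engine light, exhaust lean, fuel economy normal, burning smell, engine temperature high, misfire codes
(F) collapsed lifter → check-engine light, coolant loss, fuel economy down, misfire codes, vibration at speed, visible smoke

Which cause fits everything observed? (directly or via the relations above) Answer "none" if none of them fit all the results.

E

Checking each candidate against the observations:
(A) seized caliper — fails on exhaust lean (predicts exhaust rich, not exhaust lean)
(B) blown head gasket — does not account for burning smell
(C) vacuum leak — fails on exhaust lean (predicts exhaust rich, not exhaust lean)
(D) failing alternator — fails on fuel economy normal, burning smell, exhaust lean (predicts fuel economy down, not fuel economy normal; predicts exhaust rich, not exhaust lean)
(E) failing water pump — accounts for every observation (coolant loss via burning smell → coolant loss)
(F) collapsed lifter — fails on fuel economy normal, burning smell, hard starting, exhaust lean (predicts fuel economy down, not fuel economy normal)
(E) alone accounts for all the evidence.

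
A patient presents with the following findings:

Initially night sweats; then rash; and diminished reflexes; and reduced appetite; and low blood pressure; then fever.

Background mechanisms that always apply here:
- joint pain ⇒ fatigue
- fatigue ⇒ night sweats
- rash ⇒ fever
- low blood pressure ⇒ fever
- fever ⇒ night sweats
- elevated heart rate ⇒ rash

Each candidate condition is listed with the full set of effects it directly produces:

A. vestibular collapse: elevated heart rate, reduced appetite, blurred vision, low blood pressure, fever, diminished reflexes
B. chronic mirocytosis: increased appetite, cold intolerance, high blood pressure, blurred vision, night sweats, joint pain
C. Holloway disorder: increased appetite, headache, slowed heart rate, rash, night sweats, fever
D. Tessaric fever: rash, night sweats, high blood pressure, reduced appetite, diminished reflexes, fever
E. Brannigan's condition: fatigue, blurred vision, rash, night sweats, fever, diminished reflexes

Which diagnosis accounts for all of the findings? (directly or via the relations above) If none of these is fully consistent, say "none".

A

For each candidate, compare predicted effects to what was observed:
(A) vestibular collapse — night sweats match (through fever → night sweats); rash match (through elevated heart rate → rash); diminished reflexes match; reduced appetite match; low blood pressure match; fever match
(B) chronic mirocytosis — fails on rash, diminished reflexes, reduced appetite, low blood pressure, fever (predicts increased appetite, not reduced appetite; predicts high blood pressure, not low blood pressure)
(C) Holloway disorder — fails on diminished reflexes, reduced appetite, low blood pressure (predicts increased appetite, not reduced appetite)
(D) Tessaric fever — fails on low blood pressure (predicts high blood pressure, not low blood pressure)
(E) Brannigan's condition — does not account for reduced appetite, low blood pressure
Only (A) is consistent with every observation.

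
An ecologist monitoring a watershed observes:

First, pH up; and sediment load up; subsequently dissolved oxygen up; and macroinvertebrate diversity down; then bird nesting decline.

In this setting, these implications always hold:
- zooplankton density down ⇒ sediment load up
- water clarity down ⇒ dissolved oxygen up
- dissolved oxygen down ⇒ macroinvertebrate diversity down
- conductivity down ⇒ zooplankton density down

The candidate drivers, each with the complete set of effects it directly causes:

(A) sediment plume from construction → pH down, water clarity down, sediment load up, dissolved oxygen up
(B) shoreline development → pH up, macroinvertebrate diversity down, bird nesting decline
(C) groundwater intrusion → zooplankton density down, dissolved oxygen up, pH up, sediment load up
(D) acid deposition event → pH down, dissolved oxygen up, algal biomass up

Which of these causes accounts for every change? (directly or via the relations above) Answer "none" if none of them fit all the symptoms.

none

Checking each candidate against the observations:
(A) sediment plume from construction — pH up ✗; sediment load up ✓; dissolved oxygen up ✓; macroinvertebrate diversity down ✗; bird nesting decline ✗
(B) shoreline development — does not account for sediment load up, dissolved oxygen up
(C) groundwater intrusion — pH up ✓; sediment load up ✓; dissolved oxygen up ✓; macroinvertebrate diversity down ✗; bird nesting decline ✗
(D) acid deposition event — fails on pH up, sediment load up, macroinvertebrate diversity down, bird nesting decline (predicts pH down, not pH up)
Every candidate fails on at least one observation.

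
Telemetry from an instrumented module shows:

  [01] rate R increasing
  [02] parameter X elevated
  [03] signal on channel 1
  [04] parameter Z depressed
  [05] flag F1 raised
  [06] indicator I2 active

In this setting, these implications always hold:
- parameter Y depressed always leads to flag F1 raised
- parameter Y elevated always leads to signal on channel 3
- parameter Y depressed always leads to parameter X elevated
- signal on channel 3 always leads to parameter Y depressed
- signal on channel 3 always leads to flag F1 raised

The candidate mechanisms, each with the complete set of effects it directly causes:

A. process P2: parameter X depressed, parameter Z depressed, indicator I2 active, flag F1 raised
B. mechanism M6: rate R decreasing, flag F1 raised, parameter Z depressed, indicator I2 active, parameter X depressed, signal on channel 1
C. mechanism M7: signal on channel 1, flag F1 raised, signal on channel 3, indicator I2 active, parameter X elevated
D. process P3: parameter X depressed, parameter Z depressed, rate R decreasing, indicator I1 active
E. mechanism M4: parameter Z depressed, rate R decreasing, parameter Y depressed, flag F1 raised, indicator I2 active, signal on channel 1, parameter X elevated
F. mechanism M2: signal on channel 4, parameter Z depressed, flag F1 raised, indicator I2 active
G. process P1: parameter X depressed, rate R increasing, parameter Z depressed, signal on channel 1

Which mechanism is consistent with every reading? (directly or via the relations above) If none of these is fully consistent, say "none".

none

For each candidate, compare predicted effects to what was observed:
(A) process P2 — rate R increasing ✗; parameter X elevated ✗; signal on channel 1 ✗; parameter Z depressed ✓; flag F1 raised ✓; indicator I2 active ✓
(B) mechanism M6 — rate R increasing ✗; parameter X elevated ✗; signal on channel 1 ✓; parameter Z depressed ✓; flag F1 raised ✓; indicator I2 active ✓
(C) mechanism M7 — does not account for rate R increasing, parameter Z depressed
(D) process P3 — rate R increasing ✗; parameter X elevated ✗; signal on channel 1 ✗; parameter Z depressed ✓; flag F1 raised ✗; indicator I2 active ✗
(E) mechanism M4 — rate R increasing ✗; parameter X elevated ✓; signal on channel 1 ✓; parameter Z depressed ✓; flag F1 raised ✓; indicator I2 active ✓
(F) mechanism M2 — does not account for rate R increasing, parameter X elevated, signal on channel 1
(G) process P1 — rate R increasing ✓; parameter X elevated ✗; signal on channel 1 ✓; parameter Z depressed ✓; flag F1 raised ✗; indicator I2 active ✗
No candidate is consistent with all observations.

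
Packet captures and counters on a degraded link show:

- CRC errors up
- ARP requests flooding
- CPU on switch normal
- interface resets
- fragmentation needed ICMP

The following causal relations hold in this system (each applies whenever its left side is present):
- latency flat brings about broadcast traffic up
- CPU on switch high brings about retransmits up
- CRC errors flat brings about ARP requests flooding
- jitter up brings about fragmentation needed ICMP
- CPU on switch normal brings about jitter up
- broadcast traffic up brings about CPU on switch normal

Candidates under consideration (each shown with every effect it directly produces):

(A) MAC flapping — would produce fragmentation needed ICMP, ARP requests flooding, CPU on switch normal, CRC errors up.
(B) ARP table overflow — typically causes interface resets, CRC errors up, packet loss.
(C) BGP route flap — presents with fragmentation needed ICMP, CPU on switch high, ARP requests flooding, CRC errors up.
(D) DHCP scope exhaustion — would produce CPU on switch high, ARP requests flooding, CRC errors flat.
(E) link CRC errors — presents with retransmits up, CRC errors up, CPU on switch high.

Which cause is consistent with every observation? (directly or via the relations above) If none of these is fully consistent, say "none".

Testing each hypothesis:
(A) MAC flapping — CRC errors up +; ARP requests flooding +; CPU on switch normal +; interface resets -; fragmentation needed ICMP +
(B) ARP table overflow — CRC errors up +; ARP requests flooding -; CPU on switch normal -; interface resets +; fragmentation needed ICMP -
(C) BGP route flap — CRC errors up +; ARP requests flooding +; CPU on switch normal -; interface resets -; fragmentation needed ICMP +
(D) DHCP scope exhaustion — fails on CRC errors up, CPU on switch normal, interface resets, fragmentation needed ICMP (predicts CRC errors flat, not CRC errors up; predicts CPU on switch high, not CPU on switch normal)
(E) link CRC errors — CRC errors up +; ARP requests flooding -; CPU on switch normal -; interface resets -; fragmentation needed ICMP -
No candidate is consistent with all observations.

none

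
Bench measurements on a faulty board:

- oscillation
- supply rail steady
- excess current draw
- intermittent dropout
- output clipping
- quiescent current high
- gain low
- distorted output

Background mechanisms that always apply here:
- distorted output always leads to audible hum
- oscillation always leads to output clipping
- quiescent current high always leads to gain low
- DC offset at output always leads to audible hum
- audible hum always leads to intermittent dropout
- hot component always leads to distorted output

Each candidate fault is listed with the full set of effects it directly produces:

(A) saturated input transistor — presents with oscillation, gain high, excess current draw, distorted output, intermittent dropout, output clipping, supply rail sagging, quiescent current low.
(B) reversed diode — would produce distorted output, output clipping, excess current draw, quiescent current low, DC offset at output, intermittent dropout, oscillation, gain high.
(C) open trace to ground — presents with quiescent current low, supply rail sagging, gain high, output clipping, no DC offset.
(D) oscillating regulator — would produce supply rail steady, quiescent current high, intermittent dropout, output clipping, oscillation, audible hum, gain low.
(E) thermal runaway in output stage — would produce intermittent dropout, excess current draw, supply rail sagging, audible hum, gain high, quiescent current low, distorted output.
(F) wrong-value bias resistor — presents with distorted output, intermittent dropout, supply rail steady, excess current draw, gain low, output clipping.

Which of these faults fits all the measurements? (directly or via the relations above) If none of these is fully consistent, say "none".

Testing each hypothesis:
(A) saturated input transistor — oscillation +; supply rail steady -; excess current draw +; intermittent dropout +; output clipping +; quiescent current high -; gain low -; distorted output +
(B) reversed diode — fails on supply rail steady, quiescent current high, gain low (predicts quiescent current low, not quiescent current high; predicts gain high, not gain low)
(C) open trace to ground — oscillation -; supply rail steady -; excess current draw -; intermittent dropout -; output clipping +; quiescent current high -; gain low -; distorted output -
(D) oscillating regulator — does not account for excess current draw, distorted output
(E) thermal runaway in output stage — oscillation -; supply rail steady -; excess current draw +; intermittent dropout +; output clipping -; quiescent current high -; gain low -; distorted output +
(F) wrong-value bias resistor — oscillation -; supply rail steady +; excess current draw +; intermittent dropout +; output clipping +; quiescent current high -; gain low +; distorted output +
No candidate is consistent with all observations.

none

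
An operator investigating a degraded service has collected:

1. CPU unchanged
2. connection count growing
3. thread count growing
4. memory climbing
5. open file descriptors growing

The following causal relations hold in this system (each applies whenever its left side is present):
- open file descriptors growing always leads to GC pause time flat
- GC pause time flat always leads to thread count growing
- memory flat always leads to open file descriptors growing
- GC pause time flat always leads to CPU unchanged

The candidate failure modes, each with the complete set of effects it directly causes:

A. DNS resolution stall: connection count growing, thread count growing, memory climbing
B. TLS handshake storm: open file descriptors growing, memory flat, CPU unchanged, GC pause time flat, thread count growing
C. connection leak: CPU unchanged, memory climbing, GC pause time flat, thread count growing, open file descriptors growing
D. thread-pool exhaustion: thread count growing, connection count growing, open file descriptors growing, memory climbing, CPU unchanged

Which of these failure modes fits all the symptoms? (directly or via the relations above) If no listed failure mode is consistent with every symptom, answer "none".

Per-candidate check:
(A) DNS resolution stall — does not account for CPU unchanged, open file descriptors growing
(B) TLS handshake storm — fails on connection count growing, memory climbing (predicts memory flat, not memory climbing)
(C) connection leak — does not account for connection count growing
(D) thread-pool exhaustion — CPU unchanged ✓; connection count growing ✓; thread count growing ✓; memory climbing ✓; open file descriptors growing ✓
(D) is the only candidate with no mismatches.

D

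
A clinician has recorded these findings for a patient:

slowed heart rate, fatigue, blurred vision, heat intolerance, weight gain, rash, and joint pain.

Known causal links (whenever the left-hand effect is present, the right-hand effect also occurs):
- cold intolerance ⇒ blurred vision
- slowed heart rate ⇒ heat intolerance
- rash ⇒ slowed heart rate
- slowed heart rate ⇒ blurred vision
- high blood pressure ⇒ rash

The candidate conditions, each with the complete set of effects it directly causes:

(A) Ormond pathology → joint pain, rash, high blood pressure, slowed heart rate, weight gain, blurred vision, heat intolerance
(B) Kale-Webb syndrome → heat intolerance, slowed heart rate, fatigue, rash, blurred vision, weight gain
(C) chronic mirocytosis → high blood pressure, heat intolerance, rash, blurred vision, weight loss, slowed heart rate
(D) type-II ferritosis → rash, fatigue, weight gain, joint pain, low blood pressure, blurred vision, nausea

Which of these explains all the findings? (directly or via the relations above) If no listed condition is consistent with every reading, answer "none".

Checking each candidate against the observations:
(A) Ormond pathology — does not account for fatigue
(B) Kale-Webb syndrome — does not account for joint pain
(C) chronic mirocytosis — slowed heart rate ✓; fatigue ✗; blurred vision ✓; heat intolerance ✓; weight gain ✗; rash ✓; joint pain ✗
(D) type-II ferritosis — slowed heart rate ✓ (via rash → slowed heart rate); fatigue ✓; blurred vision ✓; heat intolerance ✓ (via rash → slowed heart rate → heat intolerance); weight gain ✓; rash ✓; joint pain ✓
(D) is the only candidate with no mismatches.

D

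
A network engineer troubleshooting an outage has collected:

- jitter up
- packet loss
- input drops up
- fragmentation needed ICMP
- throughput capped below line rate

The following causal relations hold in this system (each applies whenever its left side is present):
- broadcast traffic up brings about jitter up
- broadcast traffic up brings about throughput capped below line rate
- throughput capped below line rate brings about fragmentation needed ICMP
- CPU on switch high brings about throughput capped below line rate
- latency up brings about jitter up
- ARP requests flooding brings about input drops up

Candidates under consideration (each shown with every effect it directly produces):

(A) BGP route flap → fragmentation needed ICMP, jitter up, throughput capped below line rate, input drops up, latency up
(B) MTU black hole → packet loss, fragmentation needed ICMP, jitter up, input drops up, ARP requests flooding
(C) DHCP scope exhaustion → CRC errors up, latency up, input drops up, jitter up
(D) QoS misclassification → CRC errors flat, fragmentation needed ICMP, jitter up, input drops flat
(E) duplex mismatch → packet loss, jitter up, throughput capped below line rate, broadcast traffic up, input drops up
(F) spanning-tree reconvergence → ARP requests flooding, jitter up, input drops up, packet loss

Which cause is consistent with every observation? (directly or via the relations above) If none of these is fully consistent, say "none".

E

Testing each hypothesis:
(A) BGP route flap — jitter up yes; packet loss NO; input drops up yes; fragmentation needed ICMP yes; throughput capped below line rate yes
(B) MTU black hole — does not account for throughput capped below line rate
(C) DHCP scope exhaustion — jitter up yes; packet loss NO; input drops up yes; fragmentation needed ICMP NO; throughput capped below line rate NO
(D) QoS misclassification — jitter up yes; packet loss NO; input drops up NO; fragmentation needed ICMP yes; throughput capped below line rate NO
(E) duplex mismatch — jitter up yes; packet loss yes; input drops up yes; fragmentation needed ICMP yes (via throughput capped below line rate → fragmentation needed ICMP); throughput capped below line rate yes
(F) spanning-tree reconvergence — does not account for fragmentation needed ICMP, throughput capped below line rate
(E) alone accounts for all the evidence.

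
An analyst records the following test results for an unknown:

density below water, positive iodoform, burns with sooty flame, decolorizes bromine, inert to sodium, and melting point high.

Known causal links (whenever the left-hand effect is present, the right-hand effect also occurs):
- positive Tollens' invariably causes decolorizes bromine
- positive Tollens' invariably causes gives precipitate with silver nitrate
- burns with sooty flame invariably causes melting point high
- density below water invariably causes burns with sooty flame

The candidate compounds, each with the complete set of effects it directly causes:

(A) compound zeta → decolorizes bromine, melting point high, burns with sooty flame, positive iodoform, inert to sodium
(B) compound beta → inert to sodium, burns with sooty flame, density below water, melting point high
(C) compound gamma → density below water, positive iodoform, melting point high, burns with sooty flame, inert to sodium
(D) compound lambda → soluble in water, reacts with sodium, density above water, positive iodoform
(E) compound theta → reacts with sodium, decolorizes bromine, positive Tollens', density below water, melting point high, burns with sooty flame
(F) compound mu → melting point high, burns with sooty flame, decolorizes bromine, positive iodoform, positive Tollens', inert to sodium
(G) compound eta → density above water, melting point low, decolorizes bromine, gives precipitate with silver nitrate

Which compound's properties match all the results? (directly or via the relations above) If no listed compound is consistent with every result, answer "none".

none

For each candidate, compare predicted effects to what was observed:
(A) compound zeta — density below water NO; positive iodoform yes; burns with sooty flame yes; decolorizes bromine yes; inert to sodium yes; melting point high yes
(B) compound beta — does not account for positive iodoform, decolorizes bromine
(C) compound gamma — density below water yes; positive iodoform yes; burns with sooty flame yes; decolorizes bromine NO; inert to sodium yes; melting point high yes
(D) compound lambda — fails on density below water, burns with sooty flame, decolorizes bromine, inert to sodium, melting point high (predicts density above water, not density below water; predicts reacts with sodium, not inert to sodium)
(E) compound theta — fails on positive iodoform, inert to sodium (predicts reacts with sodium, not inert to sodium)
(F) compound mu — density below water NO; positive iodoform yes; burns with sooty flame yes; decolorizes bromine yes; inert to sodium yes; melting point high yes
(G) compound eta — density below water NO; positive iodoform NO; burns with sooty flame NO; decolorizes bromine yes; inert to sodium NO; melting point high NO
None of the listed candidates fits everything.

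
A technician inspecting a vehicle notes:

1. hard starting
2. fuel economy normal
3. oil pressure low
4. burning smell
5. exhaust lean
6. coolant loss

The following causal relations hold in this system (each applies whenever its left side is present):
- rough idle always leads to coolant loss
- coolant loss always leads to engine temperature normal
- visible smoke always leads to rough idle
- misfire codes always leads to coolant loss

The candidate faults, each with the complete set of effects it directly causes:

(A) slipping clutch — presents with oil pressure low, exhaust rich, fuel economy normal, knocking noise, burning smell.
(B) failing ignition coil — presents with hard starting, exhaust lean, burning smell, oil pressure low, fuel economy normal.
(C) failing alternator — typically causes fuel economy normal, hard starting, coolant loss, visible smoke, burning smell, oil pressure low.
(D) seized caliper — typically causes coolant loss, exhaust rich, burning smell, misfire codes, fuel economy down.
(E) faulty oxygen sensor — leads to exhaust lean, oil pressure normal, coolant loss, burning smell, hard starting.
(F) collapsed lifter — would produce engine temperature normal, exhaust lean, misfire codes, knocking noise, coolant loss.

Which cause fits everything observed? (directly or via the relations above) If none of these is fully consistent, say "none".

none

Testing each hypothesis:
(A) slipping clutch — hard starting NO; fuel economy normal yes; oil pressure low yes; burning smell yes; exhaust lean NO; coolant loss NO
(B) failing ignition coil — does not account for coolant loss
(C) failing alternator — hard starting yes; fuel economy normal yes; oil pressure low yes; burning smell yes; exhaust lean NO; coolant loss yes
(D) seized caliper — hard starting NO; fuel economy normal NO; oil pressure low NO; burning smell yes; exhaust lean NO; coolant loss yes
(E) faulty oxygen sensor — hard starting yes; fuel economy normal NO; oil pressure low NO; burning smell yes; exhaust lean yes; coolant loss yes
(F) collapsed lifter — hard starting NO; fuel economy normal NO; oil pressure low NO; burning smell NO; exhaust lean yes; coolant loss yes
Every candidate fails on at least one observation.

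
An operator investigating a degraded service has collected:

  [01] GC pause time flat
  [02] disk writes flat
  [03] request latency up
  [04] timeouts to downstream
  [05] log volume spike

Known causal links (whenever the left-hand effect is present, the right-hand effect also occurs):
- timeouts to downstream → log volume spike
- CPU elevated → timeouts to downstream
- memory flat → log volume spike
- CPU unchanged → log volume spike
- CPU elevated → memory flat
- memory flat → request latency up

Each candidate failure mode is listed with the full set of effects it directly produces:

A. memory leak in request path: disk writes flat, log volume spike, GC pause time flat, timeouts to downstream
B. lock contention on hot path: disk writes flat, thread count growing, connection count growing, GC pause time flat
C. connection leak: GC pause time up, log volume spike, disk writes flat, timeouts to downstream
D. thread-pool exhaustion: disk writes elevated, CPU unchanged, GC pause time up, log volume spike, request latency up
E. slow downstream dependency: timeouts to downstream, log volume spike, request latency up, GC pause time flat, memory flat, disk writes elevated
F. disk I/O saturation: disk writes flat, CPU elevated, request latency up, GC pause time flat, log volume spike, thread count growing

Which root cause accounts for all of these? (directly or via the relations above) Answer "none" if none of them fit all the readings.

Per-candidate check:
(A) memory leak in request path — GC pause time flat match; disk writes flat match; request latency up miss; timeouts to downstream match; log volume spike match
(B) lock contention on hot path — GC pause time flat match; disk writes flat match; request latency up miss; timeouts to downstream miss; log volume spike miss
(C) connection leak — fails on GC pause time flat, request latency up (predicts GC pause time up, not GC pause time flat)
(D) thread-pool exhaustion — GC pause time flat miss; disk writes flat miss; request latency up match; timeouts to downstream miss; log volume spike match
(E) slow downstream dependency — GC pause time flat match; disk writes flat miss; request latency up match; timeouts to downstream match; log volume spike match
(F) disk I/O saturation — GC pause time flat match; disk writes flat match; request latency up match; timeouts to downstream match (through CPU elevated → timeouts to downstream); log volume spike match
(F) alone accounts for all the evidence.

F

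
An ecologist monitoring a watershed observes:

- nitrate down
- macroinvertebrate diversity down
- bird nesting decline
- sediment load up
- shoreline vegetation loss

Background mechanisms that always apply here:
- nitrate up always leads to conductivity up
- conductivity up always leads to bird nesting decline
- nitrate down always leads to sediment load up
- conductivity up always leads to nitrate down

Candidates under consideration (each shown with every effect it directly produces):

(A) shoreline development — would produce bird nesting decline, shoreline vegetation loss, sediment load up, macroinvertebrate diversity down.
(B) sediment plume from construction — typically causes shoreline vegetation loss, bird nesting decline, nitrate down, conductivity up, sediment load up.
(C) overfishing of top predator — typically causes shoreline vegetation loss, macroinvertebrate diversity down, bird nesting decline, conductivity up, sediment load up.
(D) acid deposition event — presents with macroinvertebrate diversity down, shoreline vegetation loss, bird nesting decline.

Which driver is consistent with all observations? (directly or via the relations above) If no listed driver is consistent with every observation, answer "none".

Testing each hypothesis:
(A) shoreline development — does not account for nitrate down
(B) sediment plume from construction — nitrate down +; macroinvertebrate diversity down -; bird nesting decline +; sediment load up +; shoreline vegetation loss +
(C) overfishing of top predator — nitrate down + (through conductivity up → nitrate down); macroinvertebrate diversity down +; bird nesting decline +; sediment load up +; shoreline vegetation loss +
(D) acid deposition event — nitrate down -; macroinvertebrate diversity down +; bird nesting decline +; sediment load up -; shoreline vegetation loss +
(C) is the only candidate with no mismatches.

C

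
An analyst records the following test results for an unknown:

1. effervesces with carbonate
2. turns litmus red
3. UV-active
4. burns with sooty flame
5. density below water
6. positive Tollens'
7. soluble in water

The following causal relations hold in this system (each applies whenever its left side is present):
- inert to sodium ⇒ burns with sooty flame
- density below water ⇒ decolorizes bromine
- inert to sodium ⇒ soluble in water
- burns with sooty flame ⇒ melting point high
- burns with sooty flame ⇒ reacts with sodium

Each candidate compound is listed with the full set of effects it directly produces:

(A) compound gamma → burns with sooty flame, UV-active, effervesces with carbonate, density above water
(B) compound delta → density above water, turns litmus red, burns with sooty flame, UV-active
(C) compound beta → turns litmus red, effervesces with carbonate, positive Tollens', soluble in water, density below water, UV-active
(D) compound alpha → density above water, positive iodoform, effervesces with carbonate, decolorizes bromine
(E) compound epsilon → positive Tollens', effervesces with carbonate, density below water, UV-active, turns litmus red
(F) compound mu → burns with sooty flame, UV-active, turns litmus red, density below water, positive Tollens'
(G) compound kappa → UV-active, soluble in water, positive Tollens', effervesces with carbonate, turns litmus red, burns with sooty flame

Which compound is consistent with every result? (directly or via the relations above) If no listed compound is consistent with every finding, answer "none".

For each candidate, compare predicted effects to what was observed:
(A) compound gamma — fails on turns litmus red, density below water, positive Tollens', soluble in water (predicts density above water, not density below water)
(B) compound delta — fails on effervesces with carbonate, density below water, positive Tollens', soluble in water (predicts density above water, not density below water)
(C) compound beta — does not account for burns with sooty flame
(D) compound alpha — fails on turns litmus red, UV-active, burns with sooty flame, density below water, positive Tollens', soluble in water (predicts density above water, not density below water)
(E) compound epsilon — effervesces with carbonate yes; turns litmus red yes; UV-active yes; burns with sooty flame NO; density below water yes; positive Tollens' yes; soluble in water NO
(F) compound mu — does not account for effervesces with carbonate, soluble in water
(G) compound kappa — does not account for density below water
Every candidate fails on at least one observation.

none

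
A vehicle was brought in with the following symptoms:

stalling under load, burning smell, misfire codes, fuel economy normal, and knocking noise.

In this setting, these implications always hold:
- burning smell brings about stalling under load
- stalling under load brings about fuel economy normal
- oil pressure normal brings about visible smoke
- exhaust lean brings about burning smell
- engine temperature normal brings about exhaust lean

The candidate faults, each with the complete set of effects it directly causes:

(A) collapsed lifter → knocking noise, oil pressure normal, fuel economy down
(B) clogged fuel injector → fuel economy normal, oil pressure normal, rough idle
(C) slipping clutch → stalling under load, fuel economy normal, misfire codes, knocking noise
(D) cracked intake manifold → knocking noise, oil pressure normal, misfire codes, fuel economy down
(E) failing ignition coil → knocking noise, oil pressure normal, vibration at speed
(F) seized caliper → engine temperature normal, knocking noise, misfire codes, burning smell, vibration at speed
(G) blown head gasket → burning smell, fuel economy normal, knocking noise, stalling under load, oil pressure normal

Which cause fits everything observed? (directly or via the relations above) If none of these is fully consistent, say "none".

Per-candidate check:
(A) collapsed lifter — stalling under load miss; burning smell miss; misfire codes miss; fuel economy normal miss; knocking noise match
(B) clogged fuel injector — stalling under load miss; burning smell miss; misfire codes miss; fuel economy normal match; knocking noise miss
(C) slipping clutch — does not account for burning smell
(D) cracked intake manifold — stalling under load miss; burning smell miss; misfire codes match; fuel economy normal miss; knocking noise match
(E) failing ignition coil — stalling under load miss; burning smell miss; misfire codes miss; fuel economy normal miss; knocking noise match
(F) seized caliper — stalling under load match (by burning smell → stalling under load); burning smell match; misfire codes match; fuel economy normal match (by burning smell → stalling under load → fuel economy normal); knocking noise match
(G) blown head gasket — does not account for misfire codes
Only (F) is consistent with every observation.

F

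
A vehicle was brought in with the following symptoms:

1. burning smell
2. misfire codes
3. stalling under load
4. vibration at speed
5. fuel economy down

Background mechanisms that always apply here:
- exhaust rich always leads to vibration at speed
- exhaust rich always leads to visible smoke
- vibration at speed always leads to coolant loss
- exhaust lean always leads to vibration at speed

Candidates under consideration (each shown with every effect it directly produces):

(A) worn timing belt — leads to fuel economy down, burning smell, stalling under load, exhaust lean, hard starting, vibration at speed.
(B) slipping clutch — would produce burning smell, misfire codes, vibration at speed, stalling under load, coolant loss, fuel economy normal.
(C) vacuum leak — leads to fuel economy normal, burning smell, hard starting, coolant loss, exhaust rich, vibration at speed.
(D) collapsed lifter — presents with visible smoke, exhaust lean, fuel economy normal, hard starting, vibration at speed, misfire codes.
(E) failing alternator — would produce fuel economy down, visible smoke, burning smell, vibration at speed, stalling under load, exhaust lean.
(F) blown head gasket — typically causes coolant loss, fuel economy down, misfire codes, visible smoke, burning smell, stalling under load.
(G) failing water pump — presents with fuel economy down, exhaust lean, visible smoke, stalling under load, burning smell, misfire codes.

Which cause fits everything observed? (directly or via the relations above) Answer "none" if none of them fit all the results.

G

For each candidate, compare predicted effects to what was observed:
(A) worn timing belt — burning smell yes; misfire codes NO; stalling under load yes; vibration at speed yes; fuel economy down yes
(B) slipping clutch — burning smell yes; misfire codes yes; stalling under load yes; vibration at speed yes; fuel economy down NO
(C) vacuum leak — burning smell yes; misfire codes NO; stalling under load NO; vibration at speed yes; fuel economy down NO
(D) collapsed lifter — fails on burning smell, stalling under load, fuel economy down (predicts fuel economy normal, not fuel economy down)
(E) failing alternator — burning smell yes; misfire codes NO; stalling under load yes; vibration at speed yes; fuel economy down yes
(F) blown head gasket — does not account for vibration at speed
(G) failing water pump — accounts for every observation (vibration at speed by exhaust lean → vibration at speed)
(G) is the only candidate with no mismatches.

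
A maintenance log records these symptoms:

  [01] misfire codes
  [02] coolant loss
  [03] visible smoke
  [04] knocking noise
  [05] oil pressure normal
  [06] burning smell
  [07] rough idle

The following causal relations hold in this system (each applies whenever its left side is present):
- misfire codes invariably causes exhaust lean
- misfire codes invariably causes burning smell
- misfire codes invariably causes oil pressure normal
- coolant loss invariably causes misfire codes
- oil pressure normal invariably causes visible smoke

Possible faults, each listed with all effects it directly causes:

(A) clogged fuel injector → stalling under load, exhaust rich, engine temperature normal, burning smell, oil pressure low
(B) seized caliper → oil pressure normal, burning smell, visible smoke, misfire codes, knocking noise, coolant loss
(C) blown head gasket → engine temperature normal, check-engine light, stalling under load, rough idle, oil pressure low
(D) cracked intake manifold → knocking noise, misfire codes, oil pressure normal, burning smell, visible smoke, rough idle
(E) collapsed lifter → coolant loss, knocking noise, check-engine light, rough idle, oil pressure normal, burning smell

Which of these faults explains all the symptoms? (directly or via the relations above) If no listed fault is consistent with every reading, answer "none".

Testing each hypothesis:
(A) clogged fuel injector — fails on misfire codes, coolant loss, visible smoke, knocking noise, oil pressure normal, rough idle (predicts oil pressure low, not oil pressure normal)
(B) seized caliper — misfire codes yes; coolant loss yes; visible smoke yes; knocking noise yes; oil pressure normal yes; burning smell yes; rough idle NO
(C) blown head gasket — misfire codes NO; coolant loss NO; visible smoke NO; knocking noise NO; oil pressure normal NO; burning smell NO; rough idle yes
(D) cracked intake manifold — does not account for coolant loss
(E) collapsed lifter — misfire codes yes (by coolant loss → misfire codes); coolant loss yes; visible smoke yes (by oil pressure normal → visible smoke); knocking noise yes; oil pressure normal yes; burning smell yes; rough idle yes
(E) alone accounts for all the evidence.

E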